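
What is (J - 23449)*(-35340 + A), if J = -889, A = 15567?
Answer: 481235274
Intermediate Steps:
(J - 23449)*(-35340 + A) = (-889 - 23449)*(-35340 + 15567) = -24338*(-19773) = 481235274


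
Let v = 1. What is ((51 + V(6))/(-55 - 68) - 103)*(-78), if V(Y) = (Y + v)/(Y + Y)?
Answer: 1984411/246 ≈ 8066.7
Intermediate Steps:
V(Y) = (1 + Y)/(2*Y) (V(Y) = (Y + 1)/(Y + Y) = (1 + Y)/((2*Y)) = (1 + Y)*(1/(2*Y)) = (1 + Y)/(2*Y))
((51 + V(6))/(-55 - 68) - 103)*(-78) = ((51 + (½)*(1 + 6)/6)/(-55 - 68) - 103)*(-78) = ((51 + (½)*(⅙)*7)/(-123) - 103)*(-78) = ((51 + 7/12)*(-1/123) - 103)*(-78) = ((619/12)*(-1/123) - 103)*(-78) = (-619/1476 - 103)*(-78) = -152647/1476*(-78) = 1984411/246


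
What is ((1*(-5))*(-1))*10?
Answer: 50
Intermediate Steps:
((1*(-5))*(-1))*10 = -5*(-1)*10 = 5*10 = 50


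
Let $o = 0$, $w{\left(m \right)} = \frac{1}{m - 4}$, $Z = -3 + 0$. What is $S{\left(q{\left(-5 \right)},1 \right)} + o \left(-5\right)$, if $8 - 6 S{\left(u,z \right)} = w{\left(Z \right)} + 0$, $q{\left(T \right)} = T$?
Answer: $\frac{19}{14} \approx 1.3571$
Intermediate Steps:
$Z = -3$
$w{\left(m \right)} = \frac{1}{-4 + m}$
$S{\left(u,z \right)} = \frac{19}{14}$ ($S{\left(u,z \right)} = \frac{4}{3} - \frac{\frac{1}{-4 - 3} + 0}{6} = \frac{4}{3} - \frac{\frac{1}{-7} + 0}{6} = \frac{4}{3} - \frac{- \frac{1}{7} + 0}{6} = \frac{4}{3} - - \frac{1}{42} = \frac{4}{3} + \frac{1}{42} = \frac{19}{14}$)
$S{\left(q{\left(-5 \right)},1 \right)} + o \left(-5\right) = \frac{19}{14} + 0 \left(-5\right) = \frac{19}{14} + 0 = \frac{19}{14}$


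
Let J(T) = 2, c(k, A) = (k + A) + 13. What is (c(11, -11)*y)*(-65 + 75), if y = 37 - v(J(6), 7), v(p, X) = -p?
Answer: 5070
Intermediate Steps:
c(k, A) = 13 + A + k (c(k, A) = (A + k) + 13 = 13 + A + k)
y = 39 (y = 37 - (-1)*2 = 37 - 1*(-2) = 37 + 2 = 39)
(c(11, -11)*y)*(-65 + 75) = ((13 - 11 + 11)*39)*(-65 + 75) = (13*39)*10 = 507*10 = 5070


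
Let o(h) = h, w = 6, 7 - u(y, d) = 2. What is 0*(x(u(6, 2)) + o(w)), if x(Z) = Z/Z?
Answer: 0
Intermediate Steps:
u(y, d) = 5 (u(y, d) = 7 - 1*2 = 7 - 2 = 5)
x(Z) = 1
0*(x(u(6, 2)) + o(w)) = 0*(1 + 6) = 0*7 = 0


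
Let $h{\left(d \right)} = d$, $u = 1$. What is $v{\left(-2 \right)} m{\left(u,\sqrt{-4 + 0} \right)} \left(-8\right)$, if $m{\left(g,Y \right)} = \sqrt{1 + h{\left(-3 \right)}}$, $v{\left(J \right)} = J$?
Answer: $16 i \sqrt{2} \approx 22.627 i$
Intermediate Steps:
$m{\left(g,Y \right)} = i \sqrt{2}$ ($m{\left(g,Y \right)} = \sqrt{1 - 3} = \sqrt{-2} = i \sqrt{2}$)
$v{\left(-2 \right)} m{\left(u,\sqrt{-4 + 0} \right)} \left(-8\right) = - 2 i \sqrt{2} \left(-8\right) = 16 i \sqrt{2}$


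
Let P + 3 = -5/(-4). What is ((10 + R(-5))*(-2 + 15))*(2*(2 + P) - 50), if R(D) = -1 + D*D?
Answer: -21879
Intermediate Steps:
R(D) = -1 + D**2
P = -7/4 (P = -3 - 5/(-4) = -3 - 5*(-1/4) = -3 + 5/4 = -7/4 ≈ -1.7500)
((10 + R(-5))*(-2 + 15))*(2*(2 + P) - 50) = ((10 + (-1 + (-5)**2))*(-2 + 15))*(2*(2 - 7/4) - 50) = ((10 + (-1 + 25))*13)*(2*(1/4) - 50) = ((10 + 24)*13)*(1/2 - 50) = (34*13)*(-99/2) = 442*(-99/2) = -21879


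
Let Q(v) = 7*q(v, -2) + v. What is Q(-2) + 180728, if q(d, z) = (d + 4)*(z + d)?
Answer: 180670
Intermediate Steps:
q(d, z) = (4 + d)*(d + z)
Q(v) = -56 + 7*v² + 15*v (Q(v) = 7*(v² + 4*v + 4*(-2) + v*(-2)) + v = 7*(v² + 4*v - 8 - 2*v) + v = 7*(-8 + v² + 2*v) + v = (-56 + 7*v² + 14*v) + v = -56 + 7*v² + 15*v)
Q(-2) + 180728 = (-56 + 7*(-2)² + 15*(-2)) + 180728 = (-56 + 7*4 - 30) + 180728 = (-56 + 28 - 30) + 180728 = -58 + 180728 = 180670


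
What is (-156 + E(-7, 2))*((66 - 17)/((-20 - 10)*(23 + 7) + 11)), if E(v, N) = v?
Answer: 1141/127 ≈ 8.9843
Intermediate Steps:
(-156 + E(-7, 2))*((66 - 17)/((-20 - 10)*(23 + 7) + 11)) = (-156 - 7)*((66 - 17)/((-20 - 10)*(23 + 7) + 11)) = -7987/(-30*30 + 11) = -7987/(-900 + 11) = -7987/(-889) = -7987*(-1)/889 = -163*(-7/127) = 1141/127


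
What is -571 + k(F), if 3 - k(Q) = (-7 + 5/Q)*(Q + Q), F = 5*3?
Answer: -368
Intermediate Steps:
F = 15
k(Q) = 3 - 2*Q*(-7 + 5/Q) (k(Q) = 3 - (-7 + 5/Q)*(Q + Q) = 3 - (-7 + 5/Q)*2*Q = 3 - 2*Q*(-7 + 5/Q))
-571 + k(F) = -571 + (-7 + 14*15) = -571 + (-7 + 210) = -571 + 203 = -368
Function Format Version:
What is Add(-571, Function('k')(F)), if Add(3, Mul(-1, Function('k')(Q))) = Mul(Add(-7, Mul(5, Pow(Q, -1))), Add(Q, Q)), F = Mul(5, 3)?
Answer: -368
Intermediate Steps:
F = 15
Function('k')(Q) = Add(3, Mul(-2, Q, Add(-7, Mul(5, Pow(Q, -1))))) (Function('k')(Q) = Add(3, Mul(-1, Mul(Add(-7, Mul(5, Pow(Q, -1))), Add(Q, Q)))) = Add(3, Mul(-1, Mul(Add(-7, Mul(5, Pow(Q, -1))), Mul(2, Q)))) = Add(3, Mul(-1, Mul(2, Q, Add(-7, Mul(5, Pow(Q, -1)))))) = Add(3, Mul(-2, Q, Add(-7, Mul(5, Pow(Q, -1))))))
Add(-571, Function('k')(F)) = Add(-571, Add(-7, Mul(14, 15))) = Add(-571, Add(-7, 210)) = Add(-571, 203) = -368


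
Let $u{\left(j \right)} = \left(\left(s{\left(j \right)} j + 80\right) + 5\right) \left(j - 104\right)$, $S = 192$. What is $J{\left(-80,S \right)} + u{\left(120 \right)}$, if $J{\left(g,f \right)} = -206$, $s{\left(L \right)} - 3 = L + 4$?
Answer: $244994$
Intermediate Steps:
$s{\left(L \right)} = 7 + L$ ($s{\left(L \right)} = 3 + \left(L + 4\right) = 3 + \left(4 + L\right) = 7 + L$)
$u{\left(j \right)} = \left(-104 + j\right) \left(85 + j \left(7 + j\right)\right)$ ($u{\left(j \right)} = \left(\left(\left(7 + j\right) j + 80\right) + 5\right) \left(j - 104\right) = \left(\left(j \left(7 + j\right) + 80\right) + 5\right) \left(-104 + j\right) = \left(\left(80 + j \left(7 + j\right)\right) + 5\right) \left(-104 + j\right) = \left(85 + j \left(7 + j\right)\right) \left(-104 + j\right) = \left(-104 + j\right) \left(85 + j \left(7 + j\right)\right)$)
$J{\left(-80,S \right)} + u{\left(120 \right)} = -206 - \left(86000 - 1728000 + 1396800\right) = -206 - -245200 = -206 + 245200 = 244994$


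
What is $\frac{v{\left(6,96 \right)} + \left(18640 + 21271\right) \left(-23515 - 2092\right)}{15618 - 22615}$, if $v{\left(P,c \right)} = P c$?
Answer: $\frac{1022000401}{6997} \approx 1.4606 \cdot 10^{5}$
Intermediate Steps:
$\frac{v{\left(6,96 \right)} + \left(18640 + 21271\right) \left(-23515 - 2092\right)}{15618 - 22615} = \frac{6 \cdot 96 + \left(18640 + 21271\right) \left(-23515 - 2092\right)}{15618 - 22615} = \frac{576 + 39911 \left(-25607\right)}{-6997} = \left(576 - 1022000977\right) \left(- \frac{1}{6997}\right) = \left(-1022000401\right) \left(- \frac{1}{6997}\right) = \frac{1022000401}{6997}$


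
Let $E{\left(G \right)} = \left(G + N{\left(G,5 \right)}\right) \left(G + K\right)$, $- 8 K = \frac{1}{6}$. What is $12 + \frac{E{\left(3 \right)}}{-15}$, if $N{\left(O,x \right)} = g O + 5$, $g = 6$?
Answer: $\frac{2461}{360} \approx 6.8361$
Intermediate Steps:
$N{\left(O,x \right)} = 5 + 6 O$ ($N{\left(O,x \right)} = 6 O + 5 = 5 + 6 O$)
$K = - \frac{1}{48}$ ($K = - \frac{1}{8 \cdot 6} = \left(- \frac{1}{8}\right) \frac{1}{6} = - \frac{1}{48} \approx -0.020833$)
$E{\left(G \right)} = \left(5 + 7 G\right) \left(- \frac{1}{48} + G\right)$ ($E{\left(G \right)} = \left(G + \left(5 + 6 G\right)\right) \left(G - \frac{1}{48}\right) = \left(5 + 7 G\right) \left(- \frac{1}{48} + G\right)$)
$12 + \frac{E{\left(3 \right)}}{-15} = 12 + \frac{- \frac{5}{48} + 7 \cdot 3^{2} + \frac{233}{48} \cdot 3}{-15} = 12 - \frac{- \frac{5}{48} + 7 \cdot 9 + \frac{233}{16}}{15} = 12 - \frac{- \frac{5}{48} + 63 + \frac{233}{16}}{15} = 12 - \frac{1859}{360} = \frac{2461}{360}$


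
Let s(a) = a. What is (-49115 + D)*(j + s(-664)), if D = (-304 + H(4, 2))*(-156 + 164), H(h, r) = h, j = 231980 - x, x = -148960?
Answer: -19589918140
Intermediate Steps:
j = 380940 (j = 231980 - 1*(-148960) = 231980 + 148960 = 380940)
D = -2400 (D = (-304 + 4)*(-156 + 164) = -300*8 = -2400)
(-49115 + D)*(j + s(-664)) = (-49115 - 2400)*(380940 - 664) = -51515*380276 = -19589918140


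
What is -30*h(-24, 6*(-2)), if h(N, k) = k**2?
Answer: -4320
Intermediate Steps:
-30*h(-24, 6*(-2)) = -30*(6*(-2))**2 = -30*(-12)**2 = -30*144 = -4320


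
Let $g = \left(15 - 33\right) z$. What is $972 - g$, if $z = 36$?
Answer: $1620$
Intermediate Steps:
$g = -648$ ($g = \left(15 - 33\right) 36 = \left(-18\right) 36 = -648$)
$972 - g = 972 - -648 = 972 + 648 = 1620$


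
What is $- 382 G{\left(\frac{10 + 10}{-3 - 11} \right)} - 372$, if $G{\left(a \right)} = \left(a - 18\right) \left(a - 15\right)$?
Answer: $- \frac{5992708}{49} \approx -1.223 \cdot 10^{5}$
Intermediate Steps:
$G{\left(a \right)} = \left(-18 + a\right) \left(-15 + a\right)$
$- 382 G{\left(\frac{10 + 10}{-3 - 11} \right)} - 372 = - 382 \left(270 + \left(\frac{10 + 10}{-3 - 11}\right)^{2} - 33 \frac{10 + 10}{-3 - 11}\right) - 372 = - 382 \left(270 + \left(\frac{20}{-14}\right)^{2} - 33 \frac{20}{-14}\right) - 372 = - 382 \left(270 + \left(20 \left(- \frac{1}{14}\right)\right)^{2} - 33 \cdot 20 \left(- \frac{1}{14}\right)\right) - 372 = - 382 \left(270 + \left(- \frac{10}{7}\right)^{2} - - \frac{330}{7}\right) - 372 = - 382 \left(270 + \frac{100}{49} + \frac{330}{7}\right) - 372 = \left(-382\right) \frac{15640}{49} - 372 = - \frac{5974480}{49} - 372 = - \frac{5992708}{49}$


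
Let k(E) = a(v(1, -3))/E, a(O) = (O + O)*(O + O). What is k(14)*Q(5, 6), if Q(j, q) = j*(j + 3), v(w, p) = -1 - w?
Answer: 320/7 ≈ 45.714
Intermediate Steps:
a(O) = 4*O**2 (a(O) = (2*O)*(2*O) = 4*O**2)
Q(j, q) = j*(3 + j)
k(E) = 16/E (k(E) = (4*(-1 - 1*1)**2)/E = (4*(-1 - 1)**2)/E = (4*(-2)**2)/E = (4*4)/E = 16/E)
k(14)*Q(5, 6) = (16/14)*(5*(3 + 5)) = (16*(1/14))*(5*8) = (8/7)*40 = 320/7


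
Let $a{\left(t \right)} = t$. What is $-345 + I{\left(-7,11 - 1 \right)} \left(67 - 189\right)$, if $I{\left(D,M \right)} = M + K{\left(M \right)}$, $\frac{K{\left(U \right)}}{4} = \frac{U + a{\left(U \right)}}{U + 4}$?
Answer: $- \frac{15835}{7} \approx -2262.1$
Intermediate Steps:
$K{\left(U \right)} = \frac{8 U}{4 + U}$ ($K{\left(U \right)} = 4 \frac{U + U}{U + 4} = 4 \frac{2 U}{4 + U} = \frac{8 U}{4 + U}$)
$I{\left(D,M \right)} = M + \frac{8 M}{4 + M}$
$-345 + I{\left(-7,11 - 1 \right)} \left(67 - 189\right) = -345 + \frac{\left(11 - 1\right) \left(12 + \left(11 - 1\right)\right)}{4 + \left(11 - 1\right)} \left(67 - 189\right) = -345 + \frac{\left(11 - 1\right) \left(12 + \left(11 - 1\right)\right)}{4 + \left(11 - 1\right)} \left(-122\right) = -345 + \frac{10 \left(12 + 10\right)}{4 + 10} \left(-122\right) = -345 + 10 \cdot \frac{1}{14} \cdot 22 \left(-122\right) = -345 + \frac{110}{7} \left(-122\right) = -345 - \frac{13420}{7} = - \frac{15835}{7}$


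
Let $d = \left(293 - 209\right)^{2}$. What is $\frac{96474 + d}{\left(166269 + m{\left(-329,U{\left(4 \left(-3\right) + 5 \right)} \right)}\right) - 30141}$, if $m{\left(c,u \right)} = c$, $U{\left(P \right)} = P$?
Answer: $\frac{103530}{135799} \approx 0.76238$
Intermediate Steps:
$d = 7056$ ($d = 84^{2} = 7056$)
$\frac{96474 + d}{\left(166269 + m{\left(-329,U{\left(4 \left(-3\right) + 5 \right)} \right)}\right) - 30141} = \frac{96474 + 7056}{\left(166269 - 329\right) - 30141} = \frac{103530}{165940 - 30141} = \frac{103530}{135799}$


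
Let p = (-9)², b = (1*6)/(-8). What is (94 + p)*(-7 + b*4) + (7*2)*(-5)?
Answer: -1820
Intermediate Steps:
b = -¾ (b = 6*(-⅛) = -¾ ≈ -0.75000)
p = 81
(94 + p)*(-7 + b*4) + (7*2)*(-5) = (94 + 81)*(-7 - ¾*4) + (7*2)*(-5) = 175*(-7 - 3) + 14*(-5) = 175*(-10) - 70 = -1750 - 70 = -1820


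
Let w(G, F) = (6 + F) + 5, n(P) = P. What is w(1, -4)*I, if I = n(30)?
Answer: 210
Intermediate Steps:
w(G, F) = 11 + F
I = 30
w(1, -4)*I = (11 - 4)*30 = 7*30 = 210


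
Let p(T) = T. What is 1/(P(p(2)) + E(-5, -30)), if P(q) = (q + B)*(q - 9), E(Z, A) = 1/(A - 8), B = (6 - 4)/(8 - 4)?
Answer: -19/333 ≈ -0.057057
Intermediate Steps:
B = ½ (B = 2/4 = 2*(¼) = ½ ≈ 0.50000)
E(Z, A) = 1/(-8 + A)
P(q) = (½ + q)*(-9 + q) (P(q) = (q + ½)*(q - 9) = (½ + q)*(-9 + q))
1/(P(p(2)) + E(-5, -30)) = 1/((-9/2 + 2² - 17/2*2) + 1/(-8 - 30)) = 1/((-9/2 + 4 - 17) + 1/(-38)) = 1/(-35/2 - 1/38) = 1/(-333/19) = -19/333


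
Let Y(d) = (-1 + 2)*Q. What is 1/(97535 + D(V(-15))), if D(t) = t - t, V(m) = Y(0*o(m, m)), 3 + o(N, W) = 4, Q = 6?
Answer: 1/97535 ≈ 1.0253e-5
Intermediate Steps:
o(N, W) = 1 (o(N, W) = -3 + 4 = 1)
Y(d) = 6 (Y(d) = (-1 + 2)*6 = 1*6 = 6)
V(m) = 6
D(t) = 0
1/(97535 + D(V(-15))) = 1/(97535 + 0) = 1/97535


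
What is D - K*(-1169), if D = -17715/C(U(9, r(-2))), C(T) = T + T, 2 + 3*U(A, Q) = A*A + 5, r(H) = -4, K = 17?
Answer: 1095173/56 ≈ 19557.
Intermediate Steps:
U(A, Q) = 1 + A**2/3 (U(A, Q) = -2/3 + (A*A + 5)/3 = -2/3 + (A**2 + 5)/3 = -2/3 + (5 + A**2)/3 = -2/3 + (5/3 + A**2/3) = 1 + A**2/3)
C(T) = 2*T
D = -17715/56 (D = -17715*1/(2*(1 + (1/3)*9**2)) = -17715*1/(2*(1 + (1/3)*81)) = -17715*1/(2*(1 + 27)) = -17715/(2*28) = -17715/56 ≈ -316.34)
D - K*(-1169) = -17715/56 - 17*(-1169) = -17715/56 - 1*(-19873) = -17715/56 + 19873 = 1095173/56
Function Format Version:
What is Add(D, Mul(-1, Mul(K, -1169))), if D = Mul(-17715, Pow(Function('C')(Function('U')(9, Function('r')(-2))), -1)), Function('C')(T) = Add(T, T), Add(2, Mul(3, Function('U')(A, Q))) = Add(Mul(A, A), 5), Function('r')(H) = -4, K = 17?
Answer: Rational(1095173, 56) ≈ 19557.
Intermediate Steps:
Function('U')(A, Q) = Add(1, Mul(Rational(1, 3), Pow(A, 2))) (Function('U')(A, Q) = Add(Rational(-2, 3), Mul(Rational(1, 3), Add(Mul(A, A), 5))) = Add(Rational(-2, 3), Mul(Rational(1, 3), Add(Pow(A, 2), 5))) = Add(Rational(-2, 3), Mul(Rational(1, 3), Add(5, Pow(A, 2)))) = Add(Rational(-2, 3), Add(Rational(5, 3), Mul(Rational(1, 3), Pow(A, 2)))) = Add(1, Mul(Rational(1, 3), Pow(A, 2))))
Function('C')(T) = Mul(2, T)
D = Rational(-17715, 56) (D = Mul(-17715, Pow(Mul(2, Add(1, Mul(Rational(1, 3), Pow(9, 2)))), -1)) = Mul(-17715, Pow(Mul(2, Add(1, Mul(Rational(1, 3), 81))), -1)) = Mul(-17715, Pow(Mul(2, Add(1, 27)), -1)) = Mul(-17715, Pow(Mul(2, 28), -1)) = Mul(-17715, Pow(56, -1)) = Mul(-17715, Rational(1, 56)) = Rational(-17715, 56) ≈ -316.34)
Add(D, Mul(-1, Mul(K, -1169))) = Add(Rational(-17715, 56), Mul(-1, Mul(17, -1169))) = Add(Rational(-17715, 56), Mul(-1, -19873)) = Add(Rational(-17715, 56), 19873) = Rational(1095173, 56)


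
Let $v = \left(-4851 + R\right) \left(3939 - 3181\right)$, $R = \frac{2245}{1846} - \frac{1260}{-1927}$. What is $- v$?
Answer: $\frac{6537571440593}{1778621} \approx 3.6756 \cdot 10^{6}$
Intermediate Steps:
$R = \frac{6652075}{3557242}$ ($R = 2245 \cdot \frac{1}{1846} - - \frac{1260}{1927} = \frac{2245}{1846} + \frac{1260}{1927} = \frac{6652075}{3557242} \approx 1.87$)
$v = - \frac{6537571440593}{1778621}$ ($v = \left(-4851 + \frac{6652075}{3557242}\right) \left(3939 - 3181\right) = \left(- \frac{17249528867}{3557242}\right) 758 = - \frac{6537571440593}{1778621} \approx -3.6756 \cdot 10^{6}$)
$- v = \left(-1\right) \left(- \frac{6537571440593}{1778621}\right) = \frac{6537571440593}{1778621}$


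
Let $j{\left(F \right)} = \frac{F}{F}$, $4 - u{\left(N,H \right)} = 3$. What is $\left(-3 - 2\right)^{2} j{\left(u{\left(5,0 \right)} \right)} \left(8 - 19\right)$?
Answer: $-275$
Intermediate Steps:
$u{\left(N,H \right)} = 1$ ($u{\left(N,H \right)} = 4 - 3 = 1$)
$j{\left(F \right)} = 1$
$\left(-3 - 2\right)^{2} j{\left(u{\left(5,0 \right)} \right)} \left(8 - 19\right) = \left(-3 - 2\right)^{2} \cdot 1 \left(8 - 19\right) = \left(-5\right)^{2} \cdot 1 \left(-11\right) = 25 \cdot 1 \left(-11\right) = 25 \left(-11\right) = -275$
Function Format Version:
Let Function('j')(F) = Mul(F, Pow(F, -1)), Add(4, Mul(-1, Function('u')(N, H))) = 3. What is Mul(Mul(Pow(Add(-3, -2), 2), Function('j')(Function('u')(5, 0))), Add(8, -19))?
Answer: -275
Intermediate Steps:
Function('u')(N, H) = 1 (Function('u')(N, H) = Add(4, Mul(-1, 3)) = Add(4, -3) = 1)
Function('j')(F) = 1
Mul(Mul(Pow(Add(-3, -2), 2), Function('j')(Function('u')(5, 0))), Add(8, -19)) = Mul(Mul(Pow(Add(-3, -2), 2), 1), Add(8, -19)) = Mul(Mul(Pow(-5, 2), 1), -11) = Mul(Mul(25, 1), -11) = Mul(25, -11) = -275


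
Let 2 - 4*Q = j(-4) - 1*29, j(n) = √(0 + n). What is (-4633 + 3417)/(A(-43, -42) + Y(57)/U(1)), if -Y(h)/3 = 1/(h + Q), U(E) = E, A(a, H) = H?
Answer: 285828704/9883263 - 2432*I/9883263 ≈ 28.92 - 0.00024607*I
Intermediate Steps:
j(n) = √n
Q = 31/4 - I/2 (Q = ½ - (√(-4) - 1*29)/4 = ½ - (2*I - 29)/4 = ½ - (-29 + 2*I)/4 = ½ + (29/4 - I/2) = 31/4 - I/2 ≈ 7.75 - 0.5*I)
Y(h) = -3/(31/4 + h - I/2) (Y(h) = -3/(h + (31/4 - I/2)) = -3/(31/4 + h - I/2))
(-4633 + 3417)/(A(-43, -42) + Y(57)/U(1)) = (-4633 + 3417)/(-42 - 12/(31 - 2*I + 4*57)/1) = -1216/(-42 - 12/(31 - 2*I + 228)*1) = -1216/(-42 - 12*(259 + 2*I)/67085*1) = -1216/(-42 - 12*(259 + 2*I)/67085)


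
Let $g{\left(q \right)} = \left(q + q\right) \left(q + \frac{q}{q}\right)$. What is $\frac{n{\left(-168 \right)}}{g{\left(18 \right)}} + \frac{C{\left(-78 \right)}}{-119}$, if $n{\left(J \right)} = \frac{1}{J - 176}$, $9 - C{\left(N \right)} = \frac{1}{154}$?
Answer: $- \frac{162951643}{2156017248} \approx -0.07558$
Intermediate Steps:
$C{\left(N \right)} = \frac{1385}{154}$ ($C{\left(N \right)} = 9 - \frac{1}{154} = \frac{1385}{154}$)
$n{\left(J \right)} = \frac{1}{-176 + J}$
$g{\left(q \right)} = 2 q \left(1 + q\right)$ ($g{\left(q \right)} = 2 q \left(q + 1\right) = 2 q \left(1 + q\right)$)
$\frac{n{\left(-168 \right)}}{g{\left(18 \right)}} + \frac{C{\left(-78 \right)}}{-119} = \frac{1}{\left(-176 - 168\right) 2 \cdot 18 \left(1 + 18\right)} + \frac{1385}{154 \left(-119\right)} = \frac{1}{\left(-344\right) 2 \cdot 18 \cdot 19} + \frac{1385}{154} \left(- \frac{1}{119}\right) = - \frac{1}{344 \cdot 684} - \frac{1385}{18326} = \left(- \frac{1}{344}\right) \frac{1}{684} - \frac{1385}{18326} = - \frac{1}{235296} - \frac{1385}{18326} = - \frac{162951643}{2156017248}$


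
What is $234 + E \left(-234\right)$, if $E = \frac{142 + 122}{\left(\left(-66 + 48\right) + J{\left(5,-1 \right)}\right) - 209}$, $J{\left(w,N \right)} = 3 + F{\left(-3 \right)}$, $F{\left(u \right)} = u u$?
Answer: $\frac{112086}{215} \approx 521.33$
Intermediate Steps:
$F{\left(u \right)} = u^{2}$
$J{\left(w,N \right)} = 12$ ($J{\left(w,N \right)} = 3 + \left(-3\right)^{2} = 3 + 9 = 12$)
$E = - \frac{264}{215}$ ($E = \frac{142 + 122}{\left(\left(-66 + 48\right) + 12\right) - 209} = \frac{264}{\left(-18 + 12\right) - 209} = \frac{264}{-6 - 209} = \frac{264}{-215} = 264 \left(- \frac{1}{215}\right) = - \frac{264}{215} \approx -1.2279$)
$234 + E \left(-234\right) = 234 - - \frac{61776}{215} = 234 + \frac{61776}{215} = \frac{112086}{215}$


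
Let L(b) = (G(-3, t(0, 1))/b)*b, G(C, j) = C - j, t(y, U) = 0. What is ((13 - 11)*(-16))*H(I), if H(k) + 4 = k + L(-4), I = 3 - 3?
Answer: 224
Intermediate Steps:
I = 0
L(b) = -3 (L(b) = ((-3 - 1*0)/b)*b = ((-3 + 0)/b)*b = (-3/b)*b = -3)
H(k) = -7 + k (H(k) = -4 + (k - 3) = -4 + (-3 + k) = -7 + k)
((13 - 11)*(-16))*H(I) = ((13 - 11)*(-16))*(-7 + 0) = (2*(-16))*(-7) = -32*(-7) = 224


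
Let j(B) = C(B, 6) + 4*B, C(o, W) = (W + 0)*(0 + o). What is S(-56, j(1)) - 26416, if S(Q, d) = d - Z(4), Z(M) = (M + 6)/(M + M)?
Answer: -105629/4 ≈ -26407.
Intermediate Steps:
C(o, W) = W*o
Z(M) = (6 + M)/(2*M) (Z(M) = (6 + M)/((2*M)) = (6 + M)*(1/(2*M)) = (6 + M)/(2*M))
j(B) = 10*B (j(B) = 6*B + 4*B = 10*B)
S(Q, d) = -5/4 + d (S(Q, d) = d - (6 + 4)/(2*4) = d - 10/(2*4) = d - 1*5/4 = d - 5/4 = -5/4 + d)
S(-56, j(1)) - 26416 = (-5/4 + 10*1) - 26416 = (-5/4 + 10) - 26416 = 35/4 - 26416 = -105629/4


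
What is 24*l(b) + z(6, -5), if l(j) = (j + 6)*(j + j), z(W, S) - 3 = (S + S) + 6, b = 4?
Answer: 1919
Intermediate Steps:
z(W, S) = 9 + 2*S (z(W, S) = 3 + ((S + S) + 6) = 3 + (2*S + 6) = 3 + (6 + 2*S) = 9 + 2*S)
l(j) = 2*j*(6 + j) (l(j) = (6 + j)*(2*j) = 2*j*(6 + j))
24*l(b) + z(6, -5) = 24*(2*4*(6 + 4)) + (9 + 2*(-5)) = 24*(2*4*10) + (9 - 10) = 24*80 - 1 = 1920 - 1 = 1919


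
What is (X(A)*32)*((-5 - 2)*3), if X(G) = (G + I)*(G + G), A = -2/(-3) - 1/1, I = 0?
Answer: -448/3 ≈ -149.33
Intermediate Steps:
A = -⅓ (A = -2*(-⅓) - 1*1 = ⅔ - 1 = -⅓ ≈ -0.33333)
X(G) = 2*G² (X(G) = (G + 0)*(G + G) = G*(2*G) = 2*G²)
(X(A)*32)*((-5 - 2)*3) = ((2*(-⅓)²)*32)*((-5 - 2)*3) = ((2*(⅑))*32)*(-7*3) = ((2/9)*32)*(-21) = (64/9)*(-21) = -448/3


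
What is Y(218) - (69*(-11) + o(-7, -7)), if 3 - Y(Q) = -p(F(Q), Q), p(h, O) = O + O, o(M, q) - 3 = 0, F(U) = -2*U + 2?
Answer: 1195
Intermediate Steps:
F(U) = 2 - 2*U
o(M, q) = 3 (o(M, q) = 3 + 0 = 3)
p(h, O) = 2*O
Y(Q) = 3 + 2*Q (Y(Q) = 3 - (-1)*2*Q = 3 - (-2)*Q = 3 + 2*Q)
Y(218) - (69*(-11) + o(-7, -7)) = (3 + 2*218) - (69*(-11) + 3) = (3 + 436) - (-759 + 3) = 439 - 1*(-756) = 439 + 756 = 1195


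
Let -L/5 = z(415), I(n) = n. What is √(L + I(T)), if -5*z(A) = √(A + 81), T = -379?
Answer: √(-379 + 4*√31) ≈ 18.887*I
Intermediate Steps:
z(A) = -√(81 + A)/5 (z(A) = -√(A + 81)/5 = -√(81 + A)/5)
L = 4*√31 (L = -(-1)*√(81 + 415) = -(-1)*√496 = -(-1)*4*√31 = -(-4)*√31 = 4*√31 ≈ 22.271)
√(L + I(T)) = √(4*√31 - 379) = √(-379 + 4*√31)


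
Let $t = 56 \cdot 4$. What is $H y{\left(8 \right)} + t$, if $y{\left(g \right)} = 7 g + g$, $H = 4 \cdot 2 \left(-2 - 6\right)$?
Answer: $-3872$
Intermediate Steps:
$t = 224$
$H = -64$ ($H = 8 \left(-2 - 6\right) = 8 \left(-8\right) = -64$)
$y{\left(g \right)} = 8 g$
$H y{\left(8 \right)} + t = - 64 \cdot 8 \cdot 8 + 224 = \left(-64\right) 64 + 224 = -4096 + 224 = -3872$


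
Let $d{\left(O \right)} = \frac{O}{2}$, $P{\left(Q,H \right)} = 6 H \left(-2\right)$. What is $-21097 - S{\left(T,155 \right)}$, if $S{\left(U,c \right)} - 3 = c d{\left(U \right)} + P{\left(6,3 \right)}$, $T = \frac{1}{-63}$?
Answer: $- \frac{2653909}{126} \approx -21063.0$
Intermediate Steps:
$P{\left(Q,H \right)} = - 12 H$
$d{\left(O \right)} = \frac{O}{2}$ ($d{\left(O \right)} = O \frac{1}{2} = \frac{O}{2}$)
$T = - \frac{1}{63} \approx -0.015873$
$S{\left(U,c \right)} = -33 + \frac{U c}{2}$ ($S{\left(U,c \right)} = 3 + \left(c \frac{U}{2} - 36\right) = 3 + \left(\frac{U c}{2} - 36\right) = 3 + \left(-36 + \frac{U c}{2}\right) = -33 + \frac{U c}{2}$)
$-21097 - S{\left(T,155 \right)} = -21097 - \left(-33 + \frac{1}{2} \left(- \frac{1}{63}\right) 155\right) = -21097 - \left(-33 - \frac{155}{126}\right) = -21097 - - \frac{4313}{126} = -21097 + \frac{4313}{126} = - \frac{2653909}{126}$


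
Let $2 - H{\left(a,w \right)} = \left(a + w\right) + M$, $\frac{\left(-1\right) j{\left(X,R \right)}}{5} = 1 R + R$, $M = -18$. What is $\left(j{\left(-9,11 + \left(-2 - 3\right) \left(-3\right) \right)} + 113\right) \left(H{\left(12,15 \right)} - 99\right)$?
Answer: $15582$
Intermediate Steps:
$j{\left(X,R \right)} = - 10 R$ ($j{\left(X,R \right)} = - 5 \left(1 R + R\right) = - 5 \left(R + R\right) = - 5 \cdot 2 R = - 10 R$)
$H{\left(a,w \right)} = 20 - a - w$ ($H{\left(a,w \right)} = 2 - \left(\left(a + w\right) - 18\right) = 2 - \left(-18 + a + w\right) = 20 - a - w$)
$\left(j{\left(-9,11 + \left(-2 - 3\right) \left(-3\right) \right)} + 113\right) \left(H{\left(12,15 \right)} - 99\right) = \left(- 10 \left(11 + \left(-2 - 3\right) \left(-3\right)\right) + 113\right) \left(\left(20 - 12 - 15\right) - 99\right) = \left(- 10 \left(11 - -15\right) + 113\right) \left(\left(20 - 12 - 15\right) - 99\right) = \left(- 10 \left(11 + 15\right) + 113\right) \left(-7 - 99\right) = \left(\left(-10\right) 26 + 113\right) \left(-106\right) = \left(-260 + 113\right) \left(-106\right) = \left(-147\right) \left(-106\right) = 15582$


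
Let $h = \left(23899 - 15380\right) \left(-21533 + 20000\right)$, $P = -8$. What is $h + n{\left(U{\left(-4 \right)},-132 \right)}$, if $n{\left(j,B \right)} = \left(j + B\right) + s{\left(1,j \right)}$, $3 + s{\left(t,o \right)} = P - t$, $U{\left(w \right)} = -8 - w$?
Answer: $-13059775$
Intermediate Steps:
$h = -13059627$ ($h = 8519 \left(-1533\right) = -13059627$)
$s{\left(t,o \right)} = -11 - t$ ($s{\left(t,o \right)} = -3 - \left(8 + t\right) = -11 - t$)
$n{\left(j,B \right)} = -12 + B + j$ ($n{\left(j,B \right)} = \left(j + B\right) - 12 = \left(B + j\right) - 12 = -12 + B + j$)
$h + n{\left(U{\left(-4 \right)},-132 \right)} = -13059627 - 148 = -13059775$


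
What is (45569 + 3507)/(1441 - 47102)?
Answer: -49076/45661 ≈ -1.0748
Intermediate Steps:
(45569 + 3507)/(1441 - 47102) = 49076/(-45661) = 49076*(-1/45661) = -49076/45661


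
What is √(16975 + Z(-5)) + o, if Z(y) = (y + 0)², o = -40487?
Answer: -40487 + 10*√170 ≈ -40357.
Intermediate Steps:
Z(y) = y²
√(16975 + Z(-5)) + o = √(16975 + (-5)²) - 40487 = √(16975 + 25) - 40487 = √17000 - 40487 = 10*√170 - 40487 = -40487 + 10*√170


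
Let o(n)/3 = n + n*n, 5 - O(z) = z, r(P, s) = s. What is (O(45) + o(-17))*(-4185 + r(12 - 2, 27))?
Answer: -3226608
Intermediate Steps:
O(z) = 5 - z
o(n) = 3*n + 3*n**2 (o(n) = 3*(n + n*n) = 3*(n + n**2) = 3*n + 3*n**2)
(O(45) + o(-17))*(-4185 + r(12 - 2, 27)) = ((5 - 1*45) + 3*(-17)*(1 - 17))*(-4185 + 27) = ((5 - 45) + 3*(-17)*(-16))*(-4158) = (-40 + 816)*(-4158) = 776*(-4158) = -3226608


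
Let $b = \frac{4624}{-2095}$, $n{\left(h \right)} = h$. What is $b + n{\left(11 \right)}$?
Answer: $\frac{18421}{2095} \approx 8.7928$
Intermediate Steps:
$b = - \frac{4624}{2095}$ ($b = 4624 \left(- \frac{1}{2095}\right) = - \frac{4624}{2095} \approx -2.2072$)
$b + n{\left(11 \right)} = - \frac{4624}{2095} + 11 = \frac{18421}{2095}$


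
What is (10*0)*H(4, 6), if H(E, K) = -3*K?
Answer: 0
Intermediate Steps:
(10*0)*H(4, 6) = (10*0)*(-3*6) = 0*(-18) = 0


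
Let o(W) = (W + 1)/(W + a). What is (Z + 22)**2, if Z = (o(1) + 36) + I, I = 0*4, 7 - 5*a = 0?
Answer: 124609/36 ≈ 3461.4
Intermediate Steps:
a = 7/5 (a = 7/5 - 1/5*0 = 7/5 + 0 = 7/5 ≈ 1.4000)
I = 0
o(W) = (1 + W)/(7/5 + W) (o(W) = (W + 1)/(W + 7/5) = (1 + W)/(7/5 + W))
Z = 221/6 (Z = (5*(1 + 1)/(7 + 5*1) + 36) + 0 = (5*2/(7 + 5) + 36) + 0 = (5*2/12 + 36) + 0 = (5*(1/12)*2 + 36) + 0 = (5/6 + 36) + 0 = 221/6 + 0 = 221/6 ≈ 36.833)
(Z + 22)**2 = (221/6 + 22)**2 = (353/6)**2 = 124609/36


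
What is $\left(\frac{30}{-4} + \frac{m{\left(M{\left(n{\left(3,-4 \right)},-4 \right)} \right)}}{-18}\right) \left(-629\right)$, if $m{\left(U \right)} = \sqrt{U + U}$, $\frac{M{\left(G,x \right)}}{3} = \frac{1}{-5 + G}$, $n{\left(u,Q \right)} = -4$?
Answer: $\frac{9435}{2} + \frac{629 i \sqrt{6}}{54} \approx 4717.5 + 28.532 i$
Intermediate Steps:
$M{\left(G,x \right)} = \frac{3}{-5 + G}$
$m{\left(U \right)} = \sqrt{2} \sqrt{U}$ ($m{\left(U \right)} = \sqrt{2 U} = \sqrt{2} \sqrt{U}$)
$\left(\frac{30}{-4} + \frac{m{\left(M{\left(n{\left(3,-4 \right)},-4 \right)} \right)}}{-18}\right) \left(-629\right) = \left(\frac{30}{-4} + \frac{\sqrt{2} \sqrt{\frac{3}{-5 - 4}}}{-18}\right) \left(-629\right) = \left(30 \left(- \frac{1}{4}\right) + \sqrt{2} \sqrt{\frac{3}{-9}} \left(- \frac{1}{18}\right)\right) \left(-629\right) = \left(- \frac{15}{2} + \sqrt{2} \sqrt{3 \left(- \frac{1}{9}\right)} \left(- \frac{1}{18}\right)\right) \left(-629\right) = \left(- \frac{15}{2} + \sqrt{2} \sqrt{- \frac{1}{3}} \left(- \frac{1}{18}\right)\right) \left(-629\right) = \left(- \frac{15}{2} + \sqrt{2} \frac{i \sqrt{3}}{3} \left(- \frac{1}{18}\right)\right) \left(-629\right) = \left(- \frac{15}{2} + \frac{i \sqrt{6}}{3} \left(- \frac{1}{18}\right)\right) \left(-629\right) = \left(- \frac{15}{2} - \frac{i \sqrt{6}}{54}\right) \left(-629\right) = \frac{9435}{2} + \frac{629 i \sqrt{6}}{54}$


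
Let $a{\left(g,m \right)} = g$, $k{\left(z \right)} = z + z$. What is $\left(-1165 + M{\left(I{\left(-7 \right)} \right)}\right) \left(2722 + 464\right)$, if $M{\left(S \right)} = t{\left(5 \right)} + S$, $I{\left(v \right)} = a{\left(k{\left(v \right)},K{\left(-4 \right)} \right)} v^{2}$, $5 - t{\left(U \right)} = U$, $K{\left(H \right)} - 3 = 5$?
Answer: $-5897286$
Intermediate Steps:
$K{\left(H \right)} = 8$ ($K{\left(H \right)} = 3 + 5 = 8$)
$k{\left(z \right)} = 2 z$
$t{\left(U \right)} = 5 - U$
$I{\left(v \right)} = 2 v^{3}$ ($I{\left(v \right)} = 2 v v^{2} = 2 v^{3}$)
$M{\left(S \right)} = S$ ($M{\left(S \right)} = \left(5 - 5\right) + S = 0 + S = S$)
$\left(-1165 + M{\left(I{\left(-7 \right)} \right)}\right) \left(2722 + 464\right) = \left(-1165 + 2 \left(-7\right)^{3}\right) \left(2722 + 464\right) = \left(-1165 + 2 \left(-343\right)\right) 3186 = \left(-1165 - 686\right) 3186 = \left(-1851\right) 3186 = -5897286$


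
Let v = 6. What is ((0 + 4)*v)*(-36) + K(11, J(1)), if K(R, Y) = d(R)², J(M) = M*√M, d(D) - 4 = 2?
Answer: -828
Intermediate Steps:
d(D) = 6 (d(D) = 4 + 2 = 6)
J(M) = M^(3/2)
K(R, Y) = 36 (K(R, Y) = 6² = 36)
((0 + 4)*v)*(-36) + K(11, J(1)) = ((0 + 4)*6)*(-36) + 36 = (4*6)*(-36) + 36 = 24*(-36) + 36 = -864 + 36 = -828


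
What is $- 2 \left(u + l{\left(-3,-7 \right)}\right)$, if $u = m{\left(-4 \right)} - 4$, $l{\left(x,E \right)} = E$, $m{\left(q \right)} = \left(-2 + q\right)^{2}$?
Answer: $-50$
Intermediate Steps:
$u = 32$ ($u = \left(-2 - 4\right)^{2} - 4 = \left(-6\right)^{2} - 4 = 36 - 4 = 32$)
$- 2 \left(u + l{\left(-3,-7 \right)}\right) = - 2 \left(32 - 7\right) = \left(-2\right) 25 = -50$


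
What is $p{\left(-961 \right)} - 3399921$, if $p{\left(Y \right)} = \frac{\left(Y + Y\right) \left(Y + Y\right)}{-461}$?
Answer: $- \frac{1571057665}{461} \approx -3.4079 \cdot 10^{6}$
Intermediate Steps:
$p{\left(Y \right)} = - \frac{4 Y^{2}}{461}$ ($p{\left(Y \right)} = 2 Y 2 Y \left(- \frac{1}{461}\right) = 4 Y^{2} \left(- \frac{1}{461}\right) = - \frac{4 Y^{2}}{461}$)
$p{\left(-961 \right)} - 3399921 = - \frac{4 \left(-961\right)^{2}}{461} - 3399921 = \left(- \frac{4}{461}\right) 923521 - 3399921 = - \frac{3694084}{461} - 3399921 = - \frac{1571057665}{461}$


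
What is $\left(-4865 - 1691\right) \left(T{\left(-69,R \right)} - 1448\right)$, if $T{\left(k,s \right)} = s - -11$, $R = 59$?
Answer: $9034168$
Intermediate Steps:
$T{\left(k,s \right)} = 11 + s$ ($T{\left(k,s \right)} = s + 11 = 11 + s$)
$\left(-4865 - 1691\right) \left(T{\left(-69,R \right)} - 1448\right) = \left(-4865 - 1691\right) \left(\left(11 + 59\right) - 1448\right) = - 6556 \left(70 - 1448\right) = \left(-6556\right) \left(-1378\right) = 9034168$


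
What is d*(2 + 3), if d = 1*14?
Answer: 70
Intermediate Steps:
d = 14
d*(2 + 3) = 14*(2 + 3) = 14*5 = 70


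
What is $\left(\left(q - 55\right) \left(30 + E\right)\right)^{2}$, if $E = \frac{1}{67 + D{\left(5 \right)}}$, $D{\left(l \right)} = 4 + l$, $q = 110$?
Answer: $\frac{15738957025}{5776} \approx 2.7249 \cdot 10^{6}$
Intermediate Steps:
$E = \frac{1}{76}$ ($E = \frac{1}{67 + \left(4 + 5\right)} = \frac{1}{67 + 9} = \frac{1}{76} \approx 0.013158$)
$\left(\left(q - 55\right) \left(30 + E\right)\right)^{2} = \left(\left(110 - 55\right) \left(30 + \frac{1}{76}\right)\right)^{2} = \left(55 \cdot \frac{2281}{76}\right)^{2} = \left(\frac{125455}{76}\right)^{2} = \frac{15738957025}{5776}$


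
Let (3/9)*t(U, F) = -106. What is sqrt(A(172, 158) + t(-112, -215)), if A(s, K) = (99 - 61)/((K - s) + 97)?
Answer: 2*I*sqrt(546887)/83 ≈ 17.82*I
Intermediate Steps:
t(U, F) = -318 (t(U, F) = 3*(-106) = -318)
A(s, K) = 38/(97 + K - s)
sqrt(A(172, 158) + t(-112, -215)) = sqrt(38/(97 + 158 - 1*172) - 318) = sqrt(38/(97 + 158 - 172) - 318) = sqrt(38/83 - 318) = sqrt(-26356/83) = 2*I*sqrt(546887)/83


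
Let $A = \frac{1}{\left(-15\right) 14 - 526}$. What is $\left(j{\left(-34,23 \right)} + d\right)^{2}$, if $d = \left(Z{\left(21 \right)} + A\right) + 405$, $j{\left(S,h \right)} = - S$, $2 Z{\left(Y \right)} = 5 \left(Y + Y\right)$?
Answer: $\frac{160306546689}{541696} \approx 2.9593 \cdot 10^{5}$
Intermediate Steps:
$Z{\left(Y \right)} = 5 Y$ ($Z{\left(Y \right)} = \frac{5 \left(Y + Y\right)}{2} = \frac{5 \cdot 2 Y}{2} = \frac{10 Y}{2} = 5 Y$)
$A = - \frac{1}{736}$ ($A = \frac{1}{-210 - 526} = \frac{1}{-736} = - \frac{1}{736} \approx -0.0013587$)
$d = \frac{375359}{736}$ ($d = \left(5 \cdot 21 - \frac{1}{736}\right) + 405 = \left(105 - \frac{1}{736}\right) + 405 = \frac{77279}{736} + 405 = \frac{375359}{736} \approx 510.0$)
$\left(j{\left(-34,23 \right)} + d\right)^{2} = \left(\left(-1\right) \left(-34\right) + \frac{375359}{736}\right)^{2} = \left(34 + \frac{375359}{736}\right)^{2} = \left(\frac{400383}{736}\right)^{2} = \frac{160306546689}{541696}$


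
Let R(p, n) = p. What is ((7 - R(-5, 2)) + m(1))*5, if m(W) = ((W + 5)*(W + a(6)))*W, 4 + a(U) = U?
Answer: 150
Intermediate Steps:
a(U) = -4 + U
m(W) = W*(2 + W)*(5 + W) (m(W) = ((W + 5)*(W + (-4 + 6)))*W = ((5 + W)*(W + 2))*W = ((5 + W)*(2 + W))*W = ((2 + W)*(5 + W))*W = W*(2 + W)*(5 + W))
((7 - R(-5, 2)) + m(1))*5 = ((7 - 1*(-5)) + 1*(10 + 1**2 + 7*1))*5 = ((7 + 5) + 1*(10 + 1 + 7))*5 = (12 + 1*18)*5 = (12 + 18)*5 = 30*5 = 150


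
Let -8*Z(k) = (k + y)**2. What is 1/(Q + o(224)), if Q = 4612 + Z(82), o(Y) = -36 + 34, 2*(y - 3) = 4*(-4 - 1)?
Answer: 8/31255 ≈ 0.00025596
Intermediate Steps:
y = -7 (y = 3 + (4*(-4 - 1))/2 = 3 + (4*(-5))/2 = 3 + (1/2)*(-20) = 3 - 10 = -7)
Z(k) = -(-7 + k)**2/8 (Z(k) = -(k - 7)**2/8 = -(-7 + k)**2/8)
o(Y) = -2
Q = 31271/8 (Q = 4612 - (-7 + 82)**2/8 = 4612 - 1/8*75**2 = 4612 - 1/8*5625 = 4612 - 5625/8 = 31271/8 ≈ 3908.9)
1/(Q + o(224)) = 1/(31271/8 - 2) = 1/(31255/8) = 8/31255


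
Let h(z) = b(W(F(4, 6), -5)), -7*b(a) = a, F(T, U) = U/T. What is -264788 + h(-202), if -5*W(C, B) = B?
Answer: -1853517/7 ≈ -2.6479e+5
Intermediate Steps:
W(C, B) = -B/5
b(a) = -a/7
h(z) = -⅐ (h(z) = -(-1)*(-5)/35 = -⅐*1 = -⅐)
-264788 + h(-202) = -264788 - ⅐ = -1853517/7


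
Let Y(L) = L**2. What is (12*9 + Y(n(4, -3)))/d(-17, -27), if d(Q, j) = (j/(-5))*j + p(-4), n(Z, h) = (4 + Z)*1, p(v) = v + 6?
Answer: -860/719 ≈ -1.1961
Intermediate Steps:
p(v) = 6 + v
n(Z, h) = 4 + Z
d(Q, j) = 2 - j**2/5 (d(Q, j) = (j/(-5))*j + (6 - 4) = (j*(-1/5))*j + 2 = (-j/5)*j + 2 = -j**2/5 + 2 = 2 - j**2/5)
(12*9 + Y(n(4, -3)))/d(-17, -27) = (12*9 + (4 + 4)**2)/(2 - 1/5*(-27)**2) = (108 + 8**2)/(2 - 1/5*729) = (108 + 64)/(2 - 729/5) = 172/(-719/5) = 172*(-5/719) = -860/719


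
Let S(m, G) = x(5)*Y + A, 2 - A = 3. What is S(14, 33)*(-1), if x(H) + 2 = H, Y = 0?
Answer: 1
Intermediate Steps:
A = -1 (A = 2 - 1*3 = 2 - 3 = -1)
x(H) = -2 + H
S(m, G) = -1 (S(m, G) = (-2 + 5)*0 - 1 = 3*0 - 1 = 0 - 1 = -1)
S(14, 33)*(-1) = -1*(-1) = 1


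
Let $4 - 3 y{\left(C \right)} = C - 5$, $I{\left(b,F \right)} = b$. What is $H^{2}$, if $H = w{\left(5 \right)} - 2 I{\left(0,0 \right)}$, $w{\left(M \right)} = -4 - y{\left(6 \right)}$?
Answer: $25$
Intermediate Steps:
$y{\left(C \right)} = 3 - \frac{C}{3}$ ($y{\left(C \right)} = \frac{4}{3} - \frac{C - 5}{3} = \frac{4}{3} - \frac{-5 + C}{3} = \frac{4}{3} - \left(- \frac{5}{3} + \frac{C}{3}\right) = 3 - \frac{C}{3}$)
$w{\left(M \right)} = -5$ ($w{\left(M \right)} = -4 - \left(3 - 2\right) = -4 - 1 = -5$)
$H = -5$ ($H = -5 - 0 = -5 + 0 = -5$)
$H^{2} = \left(-5\right)^{2} = 25$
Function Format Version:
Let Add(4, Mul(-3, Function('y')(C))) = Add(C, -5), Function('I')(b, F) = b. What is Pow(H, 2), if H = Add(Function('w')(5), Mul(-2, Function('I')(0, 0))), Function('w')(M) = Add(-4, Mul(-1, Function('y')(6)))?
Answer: 25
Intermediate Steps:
Function('y')(C) = Add(3, Mul(Rational(-1, 3), C)) (Function('y')(C) = Add(Rational(4, 3), Mul(Rational(-1, 3), Add(C, -5))) = Add(Rational(4, 3), Mul(Rational(-1, 3), Add(-5, C))) = Add(Rational(4, 3), Add(Rational(5, 3), Mul(Rational(-1, 3), C))) = Add(3, Mul(Rational(-1, 3), C)))
Function('w')(M) = -5 (Function('w')(M) = Add(-4, Mul(-1, Add(3, Mul(Rational(-1, 3), 6)))) = Add(-4, Mul(-1, Add(3, -2))) = Add(-4, Mul(-1, 1)) = Add(-4, -1) = -5)
H = -5 (H = Add(-5, Mul(-2, 0)) = Add(-5, 0) = -5)
Pow(H, 2) = Pow(-5, 2) = 25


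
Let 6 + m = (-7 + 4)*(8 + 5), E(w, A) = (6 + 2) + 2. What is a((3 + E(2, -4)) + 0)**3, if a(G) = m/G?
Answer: -91125/2197 ≈ -41.477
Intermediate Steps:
E(w, A) = 10 (E(w, A) = 8 + 2 = 10)
m = -45 (m = -6 + (-7 + 4)*(8 + 5) = -6 - 3*13 = -6 - 39 = -45)
a(G) = -45/G
a((3 + E(2, -4)) + 0)**3 = (-45/((3 + 10) + 0))**3 = (-45/(13 + 0))**3 = (-45/13)**3 = -91125/2197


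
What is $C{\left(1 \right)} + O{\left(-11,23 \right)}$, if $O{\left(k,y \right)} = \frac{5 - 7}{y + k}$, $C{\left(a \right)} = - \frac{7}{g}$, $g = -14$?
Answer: $\frac{1}{3} \approx 0.33333$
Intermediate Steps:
$C{\left(a \right)} = \frac{1}{2}$ ($C{\left(a \right)} = - \frac{7}{-14} = \left(-7\right) \left(- \frac{1}{14}\right) = \frac{1}{2}$)
$O{\left(k,y \right)} = - \frac{2}{k + y}$
$C{\left(1 \right)} + O{\left(-11,23 \right)} = \frac{1}{2} - \frac{2}{-11 + 23} = \frac{1}{2} - \frac{2}{12} = \frac{1}{2} - \frac{1}{6} = \frac{1}{3}$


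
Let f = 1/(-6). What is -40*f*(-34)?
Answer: -680/3 ≈ -226.67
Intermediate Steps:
f = -⅙ ≈ -0.16667
-40*f*(-34) = -40*(-⅙)*(-34) = (20/3)*(-34) = -680/3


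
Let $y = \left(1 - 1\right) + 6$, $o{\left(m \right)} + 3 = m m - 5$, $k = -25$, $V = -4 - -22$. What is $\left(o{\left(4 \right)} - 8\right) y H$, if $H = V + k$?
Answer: $0$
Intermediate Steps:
$V = 18$ ($V = -4 + 22 = 18$)
$o{\left(m \right)} = -8 + m^{2}$ ($o{\left(m \right)} = -3 + \left(m m - 5\right) = -3 + \left(m^{2} - 5\right) = -3 + \left(-5 + m^{2}\right) = -8 + m^{2}$)
$y = 6$ ($y = 0 + 6 = 6$)
$H = -7$ ($H = 18 - 25 = -7$)
$\left(o{\left(4 \right)} - 8\right) y H = \left(\left(-8 + 4^{2}\right) - 8\right) 6 \left(-7\right) = \left(\left(-8 + 16\right) - 8\right) 6 \left(-7\right) = \left(8 - 8\right) 6 \left(-7\right) = 0 \cdot 6 \left(-7\right) = 0 \left(-7\right) = 0$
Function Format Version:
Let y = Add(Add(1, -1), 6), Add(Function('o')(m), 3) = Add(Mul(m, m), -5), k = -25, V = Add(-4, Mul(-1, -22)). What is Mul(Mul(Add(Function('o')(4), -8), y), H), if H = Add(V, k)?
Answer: 0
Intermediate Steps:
V = 18 (V = Add(-4, 22) = 18)
Function('o')(m) = Add(-8, Pow(m, 2)) (Function('o')(m) = Add(-3, Add(Mul(m, m), -5)) = Add(-3, Add(Pow(m, 2), -5)) = Add(-3, Add(-5, Pow(m, 2))) = Add(-8, Pow(m, 2)))
y = 6 (y = Add(0, 6) = 6)
H = -7 (H = Add(18, -25) = -7)
Mul(Mul(Add(Function('o')(4), -8), y), H) = Mul(Mul(Add(Add(-8, Pow(4, 2)), -8), 6), -7) = Mul(Mul(Add(Add(-8, 16), -8), 6), -7) = Mul(Mul(Add(8, -8), 6), -7) = Mul(Mul(0, 6), -7) = Mul(0, -7) = 0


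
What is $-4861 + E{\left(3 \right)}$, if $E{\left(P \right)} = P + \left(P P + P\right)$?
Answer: $-4846$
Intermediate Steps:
$E{\left(P \right)} = P^{2} + 2 P$ ($E{\left(P \right)} = P + \left(P^{2} + P\right) = P + \left(P + P^{2}\right) = P^{2} + 2 P$)
$-4861 + E{\left(3 \right)} = -4861 + 3 \left(2 + 3\right) = -4861 + 3 \cdot 5 = -4861 + 15 = -4846$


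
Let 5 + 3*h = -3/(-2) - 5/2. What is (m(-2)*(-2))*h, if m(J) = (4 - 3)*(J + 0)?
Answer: -8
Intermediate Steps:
m(J) = J (m(J) = 1*J = J)
h = -2 (h = -5/3 + (-3/(-2) - 5/2)/3 = -5/3 + (-3*(-½) - 5*½)/3 = -5/3 + (3/2 - 5/2)/3 = -5/3 + (⅓)*(-1) = -5/3 - ⅓ = -2)
(m(-2)*(-2))*h = -2*(-2)*(-2) = 4*(-2) = -8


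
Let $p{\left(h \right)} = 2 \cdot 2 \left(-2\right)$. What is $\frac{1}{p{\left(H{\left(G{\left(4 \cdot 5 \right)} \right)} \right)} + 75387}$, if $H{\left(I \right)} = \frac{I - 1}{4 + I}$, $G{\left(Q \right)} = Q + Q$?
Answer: $\frac{1}{75379} \approx 1.3266 \cdot 10^{-5}$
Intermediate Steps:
$G{\left(Q \right)} = 2 Q$
$H{\left(I \right)} = \frac{-1 + I}{4 + I}$
$p{\left(h \right)} = -8$ ($p{\left(h \right)} = 4 \left(-2\right) = -8$)
$\frac{1}{p{\left(H{\left(G{\left(4 \cdot 5 \right)} \right)} \right)} + 75387} = \frac{1}{-8 + 75387} = \frac{1}{75379}$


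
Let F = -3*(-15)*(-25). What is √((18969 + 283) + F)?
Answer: √18127 ≈ 134.64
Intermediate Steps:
F = -1125 (F = 45*(-25) = -1125)
√((18969 + 283) + F) = √((18969 + 283) - 1125) = √(19252 - 1125) = √18127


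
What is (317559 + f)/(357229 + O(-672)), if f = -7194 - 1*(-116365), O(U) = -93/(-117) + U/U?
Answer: 16642470/13932001 ≈ 1.1945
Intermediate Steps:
O(U) = 70/39 (O(U) = -93*(-1/117) + 1 = 31/39 + 1 = 70/39)
f = 109171 (f = -7194 + 116365 = 109171)
(317559 + f)/(357229 + O(-672)) = (317559 + 109171)/(357229 + 70/39) = 426730/(13932001/39) = 426730*(39/13932001) = 16642470/13932001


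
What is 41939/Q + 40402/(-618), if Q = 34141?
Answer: -676723190/10549569 ≈ -64.147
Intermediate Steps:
41939/Q + 40402/(-618) = 41939/34141 + 40402/(-618) = 41939*(1/34141) + 40402*(-1/618) = 41939/34141 - 20201/309 = -676723190/10549569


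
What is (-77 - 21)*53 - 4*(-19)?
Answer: -5118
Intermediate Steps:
(-77 - 21)*53 - 4*(-19) = -98*53 + 76 = -5194 + 76 = -5118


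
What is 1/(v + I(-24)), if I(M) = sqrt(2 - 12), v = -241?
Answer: -241/58091 - I*sqrt(10)/58091 ≈ -0.0041487 - 5.4437e-5*I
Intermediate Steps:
I(M) = I*sqrt(10) (I(M) = sqrt(-10) = I*sqrt(10))
1/(v + I(-24)) = 1/(-241 + I*sqrt(10))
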